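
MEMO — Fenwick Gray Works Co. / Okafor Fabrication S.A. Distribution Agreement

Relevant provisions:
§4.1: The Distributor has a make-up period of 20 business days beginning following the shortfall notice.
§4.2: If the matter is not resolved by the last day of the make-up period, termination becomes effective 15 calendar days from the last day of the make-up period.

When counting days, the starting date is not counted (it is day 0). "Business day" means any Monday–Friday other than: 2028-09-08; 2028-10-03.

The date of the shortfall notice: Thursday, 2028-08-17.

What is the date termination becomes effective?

The last day of the make-up period: 20 business days after Thursday, 2028-08-17, skipping weekends and the listed holiday on Sep 8 — Aug 18, Aug 21, Aug 22, Aug 23, …, Sep 13, Sep 14, Sep 15 — lands on Friday, 2028-09-15.
The date termination becomes effective: 2028-09-15 + 15 days = 2028-09-30.

2028-09-30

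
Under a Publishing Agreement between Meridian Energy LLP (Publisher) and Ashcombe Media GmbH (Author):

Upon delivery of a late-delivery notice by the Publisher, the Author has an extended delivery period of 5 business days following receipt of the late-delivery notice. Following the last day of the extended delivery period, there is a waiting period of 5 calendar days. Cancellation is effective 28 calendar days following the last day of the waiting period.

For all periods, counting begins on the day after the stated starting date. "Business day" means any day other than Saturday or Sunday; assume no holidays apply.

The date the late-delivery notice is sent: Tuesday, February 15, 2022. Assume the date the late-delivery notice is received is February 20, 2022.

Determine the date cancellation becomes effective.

From Sunday, February 20, 2022, 5 business days (Feb 21, Feb 22, Feb 23, Feb 24, Feb 25, skipping weekends) brings us to Friday, February 25, 2022, which is the last day of the extended delivery period.
The last day of the waiting period: 5 calendar days after February 25, 2022 is March 2, 2022.
The date cancellation becomes effective: March 2, 2022 + 28 days = March 30, 2022.

March 30, 2022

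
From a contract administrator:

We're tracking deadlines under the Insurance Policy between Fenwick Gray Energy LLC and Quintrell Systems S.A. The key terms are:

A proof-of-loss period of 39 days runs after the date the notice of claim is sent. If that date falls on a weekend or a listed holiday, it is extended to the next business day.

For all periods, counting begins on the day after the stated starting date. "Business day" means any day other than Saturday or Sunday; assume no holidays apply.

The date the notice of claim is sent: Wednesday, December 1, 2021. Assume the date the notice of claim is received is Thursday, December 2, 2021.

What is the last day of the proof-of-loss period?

January 10, 2022

The last day of the proof-of-loss period: December 1, 2021 + 39 days = January 9, 2022. That falls on a Sunday, so it rolls to the next business day, Monday, January 10, 2022.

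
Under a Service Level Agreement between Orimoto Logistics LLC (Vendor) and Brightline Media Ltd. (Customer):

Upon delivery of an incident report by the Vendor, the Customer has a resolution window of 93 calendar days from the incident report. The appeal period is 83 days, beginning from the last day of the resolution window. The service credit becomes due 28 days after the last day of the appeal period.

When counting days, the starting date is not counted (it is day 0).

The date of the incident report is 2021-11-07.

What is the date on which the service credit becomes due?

2022-05-30

The last day of the resolution window: 93 calendar days after 2021-11-07 is 2022-02-08.
Adding 83 calendar days to 2022-02-08 gives 2022-05-02, which is the last day of the appeal period.
The date on which the service credit becomes due: 28 calendar days after 2022-05-02 is 2022-05-30.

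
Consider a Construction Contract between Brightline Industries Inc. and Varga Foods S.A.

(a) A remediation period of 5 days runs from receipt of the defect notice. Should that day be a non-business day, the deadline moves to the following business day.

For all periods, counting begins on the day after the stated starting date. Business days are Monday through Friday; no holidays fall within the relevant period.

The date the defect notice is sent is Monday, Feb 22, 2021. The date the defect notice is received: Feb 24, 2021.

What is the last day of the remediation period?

Mar 1, 2021

Adding 5 calendar days to Feb 24, 2021 gives Mar 1, 2021, which is the last day of the remediation period. Mar 1, 2021 is a Monday, so no roll-forward applies.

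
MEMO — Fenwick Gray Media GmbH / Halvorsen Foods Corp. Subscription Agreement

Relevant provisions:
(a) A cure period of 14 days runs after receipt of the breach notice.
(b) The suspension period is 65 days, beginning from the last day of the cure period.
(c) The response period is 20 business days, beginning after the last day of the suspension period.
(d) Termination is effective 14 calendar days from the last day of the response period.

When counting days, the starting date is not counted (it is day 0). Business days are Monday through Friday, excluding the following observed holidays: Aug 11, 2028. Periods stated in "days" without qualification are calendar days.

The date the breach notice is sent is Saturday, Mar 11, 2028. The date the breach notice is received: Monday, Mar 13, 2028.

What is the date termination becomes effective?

Jul 12, 2028

The last day of the cure period: Mar 13, 2028 + 14 days = Mar 27, 2028.
The last day of the suspension period: Mar 27, 2028 + 65 days = May 31, 2028.
From Wednesday, May 31, 2028, 20 business days (Jun 1, Jun 2, Jun 5, Jun 6, …, Jun 26, Jun 27, Jun 28, skipping weekends) brings us to Wednesday, Jun 28, 2028, which is the last day of the response period.
Adding 14 calendar days to Jun 28, 2028 gives Jul 12, 2028, which is the date termination becomes effective.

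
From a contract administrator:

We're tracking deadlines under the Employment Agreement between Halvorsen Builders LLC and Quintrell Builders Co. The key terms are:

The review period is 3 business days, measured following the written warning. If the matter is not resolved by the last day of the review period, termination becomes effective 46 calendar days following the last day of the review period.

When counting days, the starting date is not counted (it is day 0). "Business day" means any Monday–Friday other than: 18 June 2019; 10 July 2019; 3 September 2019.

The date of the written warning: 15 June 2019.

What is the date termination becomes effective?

5 August 2019

The last day of the review period: counting 3 business days from Saturday, 15 June 2019 (Jun 17, Jun 19, Jun 20, skipping weekends and the listed holiday on Jun 18) reaches Thursday, 20 June 2019.
The date termination becomes effective: 20 June 2019 + 46 days = 5 August 2019.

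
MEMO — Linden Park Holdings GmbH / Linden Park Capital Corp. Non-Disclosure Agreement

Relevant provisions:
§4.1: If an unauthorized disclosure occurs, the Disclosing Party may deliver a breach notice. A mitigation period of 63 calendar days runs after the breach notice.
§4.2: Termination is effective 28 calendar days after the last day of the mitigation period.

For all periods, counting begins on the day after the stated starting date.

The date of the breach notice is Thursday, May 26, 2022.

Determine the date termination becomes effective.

Aug 25, 2022

The last day of the mitigation period: 63 calendar days after May 26, 2022 is Jul 28, 2022.
The date termination becomes effective: Jul 28, 2022 + 28 days = Aug 25, 2022.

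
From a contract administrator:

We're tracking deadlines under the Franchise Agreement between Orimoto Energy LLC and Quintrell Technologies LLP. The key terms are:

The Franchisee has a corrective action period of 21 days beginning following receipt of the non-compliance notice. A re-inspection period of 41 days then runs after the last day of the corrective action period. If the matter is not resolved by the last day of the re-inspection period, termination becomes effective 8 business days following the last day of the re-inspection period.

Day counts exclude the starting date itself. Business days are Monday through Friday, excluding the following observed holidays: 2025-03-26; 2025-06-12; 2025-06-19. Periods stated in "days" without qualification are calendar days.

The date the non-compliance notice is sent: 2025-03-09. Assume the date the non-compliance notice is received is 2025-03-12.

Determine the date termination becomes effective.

Adding 21 calendar days to 2025-03-12 gives 2025-04-02, which is the last day of the corrective action period.
Adding 41 calendar days to 2025-04-02 gives 2025-05-13, which is the last day of the re-inspection period.
The date termination becomes effective: counting 8 business days from Tuesday, 2025-05-13 (May 14, May 15, May 16, May 19, May 20, May 21, May 22, May 23, skipping weekends) reaches Friday, 2025-05-23.

2025-05-23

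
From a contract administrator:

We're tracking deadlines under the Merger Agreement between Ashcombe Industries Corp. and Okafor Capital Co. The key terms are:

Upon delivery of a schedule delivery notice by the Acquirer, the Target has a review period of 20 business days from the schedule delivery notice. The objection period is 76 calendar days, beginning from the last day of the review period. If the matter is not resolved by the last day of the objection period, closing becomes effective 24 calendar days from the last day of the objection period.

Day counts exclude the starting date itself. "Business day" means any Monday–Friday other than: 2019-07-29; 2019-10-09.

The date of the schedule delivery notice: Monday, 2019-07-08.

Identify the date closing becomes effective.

2019-11-14

The last day of the review period: counting 20 business days from Monday, 2019-07-08 (Jul 9, Jul 10, Jul 11, Jul 12, …, Aug 2, Aug 5, Aug 6, skipping weekends and the listed holiday on Jul 29) reaches Tuesday, 2019-08-06.
The last day of the objection period: 2019-08-06 + 76 days = 2019-10-21.
Adding 24 calendar days to 2019-10-21 gives 2019-11-14, which is the date closing becomes effective.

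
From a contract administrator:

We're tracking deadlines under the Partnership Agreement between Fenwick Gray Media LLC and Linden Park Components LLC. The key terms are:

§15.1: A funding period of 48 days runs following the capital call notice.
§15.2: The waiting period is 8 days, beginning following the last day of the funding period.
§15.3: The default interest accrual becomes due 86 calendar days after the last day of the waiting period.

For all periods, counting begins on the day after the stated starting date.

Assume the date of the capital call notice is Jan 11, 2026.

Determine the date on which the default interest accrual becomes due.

Jun 2, 2026

The last day of the funding period: Jan 11, 2026 + 48 days = Feb 28, 2026.
Adding 8 calendar days to Feb 28, 2026 gives Mar 8, 2026, which is the last day of the waiting period.
Adding 86 calendar days to Mar 8, 2026 gives Jun 2, 2026, which is the date on which the default interest accrual becomes due.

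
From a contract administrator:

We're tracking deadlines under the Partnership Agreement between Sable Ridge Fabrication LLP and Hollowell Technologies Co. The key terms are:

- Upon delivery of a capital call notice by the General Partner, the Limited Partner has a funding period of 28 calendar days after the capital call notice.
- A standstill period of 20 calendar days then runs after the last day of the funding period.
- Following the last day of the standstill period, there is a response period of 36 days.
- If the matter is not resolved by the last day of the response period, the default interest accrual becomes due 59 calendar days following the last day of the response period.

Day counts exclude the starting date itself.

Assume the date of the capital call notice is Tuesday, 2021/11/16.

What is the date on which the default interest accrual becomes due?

The last day of the funding period: 2021/11/16 + 28 days = 2021/12/14.
The last day of the standstill period: 2021/12/14 + 20 days = 2022/01/03.
The last day of the response period: 2022/01/03 + 36 days = 2022/02/08.
Adding 59 calendar days to 2022/02/08 gives 2022/04/08, which is the date on which the default interest accrual becomes due.

2022/04/08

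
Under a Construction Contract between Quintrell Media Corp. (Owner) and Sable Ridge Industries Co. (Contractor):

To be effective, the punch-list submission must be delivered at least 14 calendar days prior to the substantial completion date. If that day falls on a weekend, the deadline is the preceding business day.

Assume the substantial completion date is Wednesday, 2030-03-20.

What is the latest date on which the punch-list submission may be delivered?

2030-03-06

2030-03-20 minus 14 days is 2030-03-06. That is a Wednesday, so no adjustment is needed.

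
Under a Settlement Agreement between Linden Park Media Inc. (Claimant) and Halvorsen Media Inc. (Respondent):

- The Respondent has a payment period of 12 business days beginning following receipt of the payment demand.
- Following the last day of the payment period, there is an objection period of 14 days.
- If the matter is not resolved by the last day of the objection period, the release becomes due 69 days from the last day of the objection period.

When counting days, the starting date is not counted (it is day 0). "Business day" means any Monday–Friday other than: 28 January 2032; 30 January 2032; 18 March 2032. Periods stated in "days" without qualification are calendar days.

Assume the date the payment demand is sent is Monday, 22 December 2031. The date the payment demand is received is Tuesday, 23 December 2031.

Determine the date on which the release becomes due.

The last day of the payment period: counting 12 business days from Tuesday, 23 December 2031 (Dec 24, Dec 25, Dec 26, Dec 29, …, Jan 6, Jan 7, Jan 8, skipping weekends) reaches Thursday, 8 January 2032.
Adding 14 calendar days to 8 January 2032 gives 22 January 2032, which is the last day of the objection period.
Adding 69 calendar days to 22 January 2032 gives 31 March 2032, which is the date on which the release becomes due.

31 March 2032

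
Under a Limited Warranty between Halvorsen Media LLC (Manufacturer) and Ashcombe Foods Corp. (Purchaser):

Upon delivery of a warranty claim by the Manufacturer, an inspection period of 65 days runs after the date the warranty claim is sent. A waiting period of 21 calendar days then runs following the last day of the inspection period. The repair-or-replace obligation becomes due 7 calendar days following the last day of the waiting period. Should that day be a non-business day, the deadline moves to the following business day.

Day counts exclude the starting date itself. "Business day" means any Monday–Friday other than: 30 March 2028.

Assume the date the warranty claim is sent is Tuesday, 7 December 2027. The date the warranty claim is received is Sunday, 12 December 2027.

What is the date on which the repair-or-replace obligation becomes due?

The last day of the inspection period: 65 calendar days after 7 December 2027 is 10 February 2028.
The last day of the waiting period: 10 February 2028 + 21 days = 2 March 2028.
The date on which the repair-or-replace obligation becomes due: 7 calendar days after 2 March 2028 is 9 March 2028. 9 March 2028 is a Thursday and is not a listed holiday, so no roll-forward applies.

9 March 2028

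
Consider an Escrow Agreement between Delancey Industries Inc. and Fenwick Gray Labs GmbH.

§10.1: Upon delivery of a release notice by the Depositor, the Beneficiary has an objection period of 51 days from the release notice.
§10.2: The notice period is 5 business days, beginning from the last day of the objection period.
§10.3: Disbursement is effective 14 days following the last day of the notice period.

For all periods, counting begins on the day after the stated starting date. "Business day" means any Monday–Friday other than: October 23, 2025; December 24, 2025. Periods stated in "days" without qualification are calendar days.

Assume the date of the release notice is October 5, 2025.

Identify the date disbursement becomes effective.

Adding 51 calendar days to October 5, 2025 gives November 25, 2025, which is the last day of the objection period.
The last day of the notice period: counting 5 business days from Tuesday, November 25, 2025 (Nov 26, Nov 27, Nov 28, Dec 1, Dec 2, skipping weekends) reaches Tuesday, December 2, 2025.
Adding 14 calendar days to December 2, 2025 gives December 16, 2025, which is the date disbursement becomes effective.

December 16, 2025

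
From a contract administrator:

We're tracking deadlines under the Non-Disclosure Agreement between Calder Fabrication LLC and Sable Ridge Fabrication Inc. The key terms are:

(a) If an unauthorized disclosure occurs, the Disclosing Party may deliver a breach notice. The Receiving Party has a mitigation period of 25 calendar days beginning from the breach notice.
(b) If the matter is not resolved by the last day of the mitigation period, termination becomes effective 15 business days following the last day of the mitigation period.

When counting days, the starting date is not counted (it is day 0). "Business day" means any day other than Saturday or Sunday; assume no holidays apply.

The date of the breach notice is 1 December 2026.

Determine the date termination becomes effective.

The last day of the mitigation period: 1 December 2026 + 25 days = 26 December 2026.
The date termination becomes effective: counting 15 business days from Saturday, 26 December 2026 (Dec 28, Dec 29, Dec 30, Dec 31, …, Jan 13, Jan 14, Jan 15, skipping weekends) reaches Friday, 15 January 2027.

15 January 2027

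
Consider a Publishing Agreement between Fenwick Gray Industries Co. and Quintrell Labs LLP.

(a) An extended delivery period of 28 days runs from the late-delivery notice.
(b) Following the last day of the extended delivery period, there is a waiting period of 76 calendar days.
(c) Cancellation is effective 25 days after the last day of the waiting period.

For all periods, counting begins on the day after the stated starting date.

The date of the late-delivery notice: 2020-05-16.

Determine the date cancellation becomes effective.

The last day of the extended delivery period: 28 calendar days after 2020-05-16 is 2020-06-13.
Adding 76 calendar days to 2020-06-13 gives 2020-08-28, which is the last day of the waiting period.
Adding 25 calendar days to 2020-08-28 gives 2020-09-22, which is the date cancellation becomes effective.

2020-09-22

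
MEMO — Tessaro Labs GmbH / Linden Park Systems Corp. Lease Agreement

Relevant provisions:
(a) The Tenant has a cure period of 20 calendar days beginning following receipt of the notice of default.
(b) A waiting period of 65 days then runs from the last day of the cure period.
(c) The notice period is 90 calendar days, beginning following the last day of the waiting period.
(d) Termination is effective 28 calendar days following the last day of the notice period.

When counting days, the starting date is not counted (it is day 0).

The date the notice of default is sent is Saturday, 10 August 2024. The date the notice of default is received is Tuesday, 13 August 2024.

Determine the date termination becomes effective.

The last day of the cure period: 20 calendar days after 13 August 2024 is 2 September 2024.
The last day of the waiting period: 65 calendar days after 2 September 2024 is 6 November 2024.
The last day of the notice period: 6 November 2024 + 90 days = 4 February 2025.
The date termination becomes effective: 4 February 2025 + 28 days = 4 March 2025.

4 March 2025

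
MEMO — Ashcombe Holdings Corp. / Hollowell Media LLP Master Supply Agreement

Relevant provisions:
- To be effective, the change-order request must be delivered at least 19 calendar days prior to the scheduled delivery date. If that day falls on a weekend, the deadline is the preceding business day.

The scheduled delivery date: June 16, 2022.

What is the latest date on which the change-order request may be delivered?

June 16, 2022 minus 19 days is May 28, 2022. That is a Saturday, so the deadline moves back to Friday, May 27, 2022.

May 27, 2022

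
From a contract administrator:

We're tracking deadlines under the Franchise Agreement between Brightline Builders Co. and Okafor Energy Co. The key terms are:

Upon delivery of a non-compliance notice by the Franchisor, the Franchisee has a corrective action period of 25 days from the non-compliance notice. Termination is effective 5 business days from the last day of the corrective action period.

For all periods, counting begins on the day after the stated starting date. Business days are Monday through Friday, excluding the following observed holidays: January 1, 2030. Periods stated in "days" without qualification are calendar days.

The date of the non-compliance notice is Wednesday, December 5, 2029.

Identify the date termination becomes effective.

January 7, 2030

The last day of the corrective action period: 25 calendar days after December 5, 2029 is December 30, 2029.
From Sunday, December 30, 2029, 5 business days (Dec 31, Jan 2, Jan 3, Jan 4, Jan 7, skipping weekends and the listed holiday on Jan 1) brings us to Monday, January 7, 2030, which is the date termination becomes effective.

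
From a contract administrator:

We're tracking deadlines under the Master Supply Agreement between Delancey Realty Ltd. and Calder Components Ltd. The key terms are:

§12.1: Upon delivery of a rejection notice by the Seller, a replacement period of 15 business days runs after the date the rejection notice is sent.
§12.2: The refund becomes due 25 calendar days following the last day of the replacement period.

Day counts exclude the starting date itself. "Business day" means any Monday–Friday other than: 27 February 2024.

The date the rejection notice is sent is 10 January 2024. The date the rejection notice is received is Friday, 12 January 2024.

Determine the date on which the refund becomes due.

25 February 2024

The last day of the replacement period: 15 business days after Wednesday, 10 January 2024, skipping weekends — Jan 11, Jan 12, Jan 15, Jan 16, …, Jan 29, Jan 30, Jan 31 — lands on Wednesday, 31 January 2024.
Adding 25 calendar days to 31 January 2024 gives 25 February 2024, which is the date on which the refund becomes due.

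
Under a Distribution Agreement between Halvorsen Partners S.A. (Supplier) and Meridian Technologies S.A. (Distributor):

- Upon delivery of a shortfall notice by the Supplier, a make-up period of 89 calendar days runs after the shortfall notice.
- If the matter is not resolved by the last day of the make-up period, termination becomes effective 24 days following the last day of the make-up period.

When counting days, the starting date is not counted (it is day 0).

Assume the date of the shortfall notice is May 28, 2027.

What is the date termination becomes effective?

The last day of the make-up period: May 28, 2027 + 89 days = August 25, 2027.
Adding 24 calendar days to August 25, 2027 gives September 18, 2027, which is the date termination becomes effective.

September 18, 2027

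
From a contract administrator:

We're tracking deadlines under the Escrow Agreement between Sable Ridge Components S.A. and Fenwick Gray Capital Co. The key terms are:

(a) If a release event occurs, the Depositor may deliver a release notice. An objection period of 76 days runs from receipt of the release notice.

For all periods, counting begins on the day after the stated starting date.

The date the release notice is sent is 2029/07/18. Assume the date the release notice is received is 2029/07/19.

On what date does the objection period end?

2029/10/03

Adding 76 calendar days to 2029/07/19 gives 2029/10/03, which is the last day of the objection period.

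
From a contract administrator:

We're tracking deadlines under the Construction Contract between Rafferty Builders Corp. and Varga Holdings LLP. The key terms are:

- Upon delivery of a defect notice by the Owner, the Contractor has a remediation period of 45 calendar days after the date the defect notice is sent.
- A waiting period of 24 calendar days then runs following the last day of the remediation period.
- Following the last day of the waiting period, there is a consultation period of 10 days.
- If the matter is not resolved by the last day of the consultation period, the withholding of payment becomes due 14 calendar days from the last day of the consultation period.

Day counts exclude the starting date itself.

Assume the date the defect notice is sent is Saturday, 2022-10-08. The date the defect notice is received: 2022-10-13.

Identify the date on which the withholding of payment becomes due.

The last day of the remediation period: 2022-10-08 + 45 days = 2022-11-22.
The last day of the waiting period: 24 calendar days after 2022-11-22 is 2022-12-16.
The last day of the consultation period: 2022-12-16 + 10 days = 2022-12-26.
The date on which the withholding of payment becomes due: 2022-12-26 + 14 days = 2023-01-09.

2023-01-09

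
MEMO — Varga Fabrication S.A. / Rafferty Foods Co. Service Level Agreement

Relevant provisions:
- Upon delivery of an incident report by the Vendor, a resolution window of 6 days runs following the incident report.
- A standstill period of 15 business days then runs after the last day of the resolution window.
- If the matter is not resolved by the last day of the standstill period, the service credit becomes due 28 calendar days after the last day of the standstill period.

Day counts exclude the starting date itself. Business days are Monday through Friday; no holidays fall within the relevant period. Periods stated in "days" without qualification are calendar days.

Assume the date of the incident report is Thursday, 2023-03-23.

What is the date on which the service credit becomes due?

2023-05-17

Adding 6 calendar days to 2023-03-23 gives 2023-03-29, which is the last day of the resolution window.
The last day of the standstill period: counting 15 business days from Wednesday, 2023-03-29 (Mar 30, Mar 31, Apr 3, Apr 4, …, Apr 17, Apr 18, Apr 19, skipping weekends) reaches Wednesday, 2023-04-19.
The date on which the service credit becomes due: 2023-04-19 + 28 days = 2023-05-17.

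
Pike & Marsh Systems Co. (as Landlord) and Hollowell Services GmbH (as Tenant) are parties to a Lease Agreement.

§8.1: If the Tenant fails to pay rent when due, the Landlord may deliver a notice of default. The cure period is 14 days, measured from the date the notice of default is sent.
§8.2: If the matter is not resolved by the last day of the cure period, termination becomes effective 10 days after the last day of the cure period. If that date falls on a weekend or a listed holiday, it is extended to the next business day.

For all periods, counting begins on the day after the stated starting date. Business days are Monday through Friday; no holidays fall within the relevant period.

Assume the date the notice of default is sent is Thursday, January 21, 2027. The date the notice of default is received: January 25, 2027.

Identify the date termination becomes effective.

February 15, 2027

The last day of the cure period: January 21, 2027 + 14 days = February 4, 2027.
The date termination becomes effective: February 4, 2027 + 10 days = February 14, 2027. That falls on a Sunday, so it rolls to the next business day, Monday, February 15, 2027.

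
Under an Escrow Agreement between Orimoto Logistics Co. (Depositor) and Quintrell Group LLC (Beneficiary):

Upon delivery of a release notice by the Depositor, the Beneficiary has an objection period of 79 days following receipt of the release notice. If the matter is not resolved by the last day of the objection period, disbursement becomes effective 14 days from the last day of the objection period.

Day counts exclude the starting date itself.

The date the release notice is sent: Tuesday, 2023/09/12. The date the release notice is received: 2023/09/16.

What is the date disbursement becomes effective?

Adding 79 calendar days to 2023/09/16 gives 2023/12/04, which is the last day of the objection period.
The date disbursement becomes effective: 14 calendar days after 2023/12/04 is 2023/12/18.

2023/12/18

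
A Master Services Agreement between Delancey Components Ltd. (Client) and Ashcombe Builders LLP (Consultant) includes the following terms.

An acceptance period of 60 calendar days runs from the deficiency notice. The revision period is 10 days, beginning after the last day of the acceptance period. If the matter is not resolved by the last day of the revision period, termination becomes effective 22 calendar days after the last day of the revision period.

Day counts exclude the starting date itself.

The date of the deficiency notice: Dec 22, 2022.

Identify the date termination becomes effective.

The last day of the acceptance period: Dec 22, 2022 + 60 days = Feb 20, 2023.
Adding 10 calendar days to Feb 20, 2023 gives Mar 2, 2023, which is the last day of the revision period.
The date termination becomes effective: Mar 2, 2023 + 22 days = Mar 24, 2023.

Mar 24, 2023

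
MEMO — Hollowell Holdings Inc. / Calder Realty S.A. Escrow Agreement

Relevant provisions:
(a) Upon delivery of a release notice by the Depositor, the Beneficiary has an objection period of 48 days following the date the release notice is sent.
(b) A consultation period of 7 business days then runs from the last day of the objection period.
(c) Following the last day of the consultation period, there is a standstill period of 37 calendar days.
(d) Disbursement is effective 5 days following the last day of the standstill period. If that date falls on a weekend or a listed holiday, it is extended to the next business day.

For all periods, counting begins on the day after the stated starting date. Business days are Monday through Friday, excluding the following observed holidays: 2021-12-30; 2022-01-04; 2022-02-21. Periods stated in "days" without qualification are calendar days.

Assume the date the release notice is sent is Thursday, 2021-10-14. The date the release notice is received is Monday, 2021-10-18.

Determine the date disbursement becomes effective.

Adding 48 calendar days to 2021-10-14 gives 2021-12-01, which is the last day of the objection period.
From Wednesday, 2021-12-01, 7 business days (Dec 2, Dec 3, Dec 6, Dec 7, Dec 8, Dec 9, Dec 10, skipping weekends) brings us to Friday, 2021-12-10, which is the last day of the consultation period.
The last day of the standstill period: 2021-12-10 + 37 days = 2022-01-16.
The date disbursement becomes effective: 5 calendar days after 2022-01-16 is 2022-01-21. 2022-01-21 is a Friday and is not a listed holiday, so no roll-forward applies.

2022-01-21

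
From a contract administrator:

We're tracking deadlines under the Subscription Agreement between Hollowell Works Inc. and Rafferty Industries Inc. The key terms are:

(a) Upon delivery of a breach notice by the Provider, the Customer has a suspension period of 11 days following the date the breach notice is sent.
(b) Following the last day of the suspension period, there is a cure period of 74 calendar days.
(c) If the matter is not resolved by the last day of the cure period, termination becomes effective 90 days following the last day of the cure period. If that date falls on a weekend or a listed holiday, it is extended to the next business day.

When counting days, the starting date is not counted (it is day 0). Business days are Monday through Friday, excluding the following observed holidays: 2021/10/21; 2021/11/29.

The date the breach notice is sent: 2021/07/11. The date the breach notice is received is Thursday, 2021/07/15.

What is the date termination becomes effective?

2022/01/03

Adding 11 calendar days to 2021/07/11 gives 2021/07/22, which is the last day of the suspension period.
The last day of the cure period: 2021/07/22 + 74 days = 2021/10/04.
The date termination becomes effective: 2021/10/04 + 90 days = 2022/01/02. That falls on a Sunday, so it rolls to the next business day, Monday, 2022/01/03.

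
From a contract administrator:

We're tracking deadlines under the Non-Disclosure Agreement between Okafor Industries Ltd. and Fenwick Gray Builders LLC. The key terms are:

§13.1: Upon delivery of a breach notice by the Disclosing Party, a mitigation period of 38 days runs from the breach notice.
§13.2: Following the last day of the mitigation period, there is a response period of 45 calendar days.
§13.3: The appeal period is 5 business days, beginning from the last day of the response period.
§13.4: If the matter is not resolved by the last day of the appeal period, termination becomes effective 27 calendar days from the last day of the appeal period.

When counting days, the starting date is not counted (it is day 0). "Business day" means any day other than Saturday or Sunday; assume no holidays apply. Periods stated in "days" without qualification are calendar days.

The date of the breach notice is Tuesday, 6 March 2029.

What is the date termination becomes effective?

1 July 2029

The last day of the mitigation period: 6 March 2029 + 38 days = 13 April 2029.
The last day of the response period: 13 April 2029 + 45 days = 28 May 2029.
From Monday, 28 May 2029, 5 business days (May 29, May 30, May 31, Jun 1, Jun 4, skipping weekends) brings us to Monday, 4 June 2029, which is the last day of the appeal period.
Adding 27 calendar days to 4 June 2029 gives 1 July 2029, which is the date termination becomes effective.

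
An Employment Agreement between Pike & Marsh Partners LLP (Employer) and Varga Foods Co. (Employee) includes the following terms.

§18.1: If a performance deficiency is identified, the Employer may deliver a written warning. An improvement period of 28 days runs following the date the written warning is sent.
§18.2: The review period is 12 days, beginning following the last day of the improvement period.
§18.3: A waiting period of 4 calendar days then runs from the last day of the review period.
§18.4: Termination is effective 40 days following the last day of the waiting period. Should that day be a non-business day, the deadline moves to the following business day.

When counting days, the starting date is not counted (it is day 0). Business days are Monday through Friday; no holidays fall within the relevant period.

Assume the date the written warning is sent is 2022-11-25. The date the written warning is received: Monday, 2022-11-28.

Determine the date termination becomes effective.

The last day of the improvement period: 2022-11-25 + 28 days = 2022-12-23.
The last day of the review period: 12 calendar days after 2022-12-23 is 2023-01-04.
The last day of the waiting period: 2023-01-04 + 4 days = 2023-01-08.
Adding 40 calendar days to 2023-01-08 gives 2023-02-17, which is the date termination becomes effective. 2023-02-17 is a Friday, so no roll-forward applies.

2023-02-17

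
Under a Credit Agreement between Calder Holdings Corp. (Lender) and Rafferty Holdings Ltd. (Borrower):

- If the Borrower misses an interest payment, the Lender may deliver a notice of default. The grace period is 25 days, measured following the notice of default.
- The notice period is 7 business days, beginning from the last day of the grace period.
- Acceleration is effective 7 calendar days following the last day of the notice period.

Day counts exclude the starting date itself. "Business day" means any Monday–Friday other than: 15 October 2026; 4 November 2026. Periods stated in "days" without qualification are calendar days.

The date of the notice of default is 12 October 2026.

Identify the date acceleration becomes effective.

24 November 2026

The last day of the grace period: 25 calendar days after 12 October 2026 is 6 November 2026.
From Friday, 6 November 2026, 7 business days (Nov 9, Nov 10, Nov 11, Nov 12, Nov 13, Nov 16, Nov 17, skipping weekends) brings us to Tuesday, 17 November 2026, which is the last day of the notice period.
The date acceleration becomes effective: 7 calendar days after 17 November 2026 is 24 November 2026.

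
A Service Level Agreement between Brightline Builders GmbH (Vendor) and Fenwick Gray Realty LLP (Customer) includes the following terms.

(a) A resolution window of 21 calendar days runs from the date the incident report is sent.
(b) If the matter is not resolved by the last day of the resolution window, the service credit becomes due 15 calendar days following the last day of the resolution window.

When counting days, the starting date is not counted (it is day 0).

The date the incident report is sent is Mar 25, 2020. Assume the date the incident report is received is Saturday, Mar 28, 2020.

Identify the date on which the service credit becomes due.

Apr 30, 2020

The last day of the resolution window: 21 calendar days after Mar 25, 2020 is Apr 15, 2020.
The date on which the service credit becomes due: Apr 15, 2020 + 15 days = Apr 30, 2020.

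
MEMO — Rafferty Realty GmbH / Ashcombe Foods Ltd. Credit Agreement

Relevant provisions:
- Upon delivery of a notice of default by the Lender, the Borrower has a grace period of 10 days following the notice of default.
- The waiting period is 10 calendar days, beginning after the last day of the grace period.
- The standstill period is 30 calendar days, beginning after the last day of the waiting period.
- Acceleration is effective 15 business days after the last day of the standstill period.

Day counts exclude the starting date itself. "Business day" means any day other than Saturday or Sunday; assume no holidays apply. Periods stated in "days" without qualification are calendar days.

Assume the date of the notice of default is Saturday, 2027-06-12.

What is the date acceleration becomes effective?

The last day of the grace period: 2027-06-12 + 10 days = 2027-06-22.
Adding 10 calendar days to 2027-06-22 gives 2027-07-02, which is the last day of the waiting period.
The last day of the standstill period: 30 calendar days after 2027-07-02 is 2027-08-01.
The date acceleration becomes effective: 15 business days after Sunday, 2027-08-01, skipping weekends — Aug 2, Aug 3, Aug 4, Aug 5, …, Aug 18, Aug 19, Aug 20 — lands on Friday, 2027-08-20.

2027-08-20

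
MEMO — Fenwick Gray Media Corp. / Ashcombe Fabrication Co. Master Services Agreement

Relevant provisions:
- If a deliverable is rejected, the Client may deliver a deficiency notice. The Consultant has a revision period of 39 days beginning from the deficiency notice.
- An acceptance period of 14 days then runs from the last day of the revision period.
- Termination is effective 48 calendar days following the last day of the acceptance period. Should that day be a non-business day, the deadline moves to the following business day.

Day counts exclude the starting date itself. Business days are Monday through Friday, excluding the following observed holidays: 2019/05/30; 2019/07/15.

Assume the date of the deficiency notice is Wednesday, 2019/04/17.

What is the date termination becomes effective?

Adding 39 calendar days to 2019/04/17 gives 2019/05/26, which is the last day of the revision period.
The last day of the acceptance period: 14 calendar days after 2019/05/26 is 2019/06/09.
The date termination becomes effective: 2019/06/09 + 48 days = 2019/07/27. That falls on a Saturday, so it rolls to the next business day, Monday, 2019/07/29.

2019/07/29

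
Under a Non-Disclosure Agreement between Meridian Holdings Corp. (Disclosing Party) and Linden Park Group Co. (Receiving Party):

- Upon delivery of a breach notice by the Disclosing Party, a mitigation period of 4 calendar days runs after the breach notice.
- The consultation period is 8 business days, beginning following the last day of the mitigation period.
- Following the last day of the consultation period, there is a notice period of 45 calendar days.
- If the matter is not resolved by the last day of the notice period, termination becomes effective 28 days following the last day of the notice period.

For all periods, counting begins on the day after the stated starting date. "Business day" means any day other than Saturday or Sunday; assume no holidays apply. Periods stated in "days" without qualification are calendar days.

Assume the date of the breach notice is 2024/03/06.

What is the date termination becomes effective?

The last day of the mitigation period: 4 calendar days after 2024/03/06 is 2024/03/10.
The last day of the consultation period: counting 8 business days from Sunday, 2024/03/10 (Mar 11, Mar 12, Mar 13, Mar 14, Mar 15, Mar 18, Mar 19, Mar 20, skipping weekends) reaches Wednesday, 2024/03/20.
Adding 45 calendar days to 2024/03/20 gives 2024/05/04, which is the last day of the notice period.
The date termination becomes effective: 28 calendar days after 2024/05/04 is 2024/06/01.

2024/06/01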